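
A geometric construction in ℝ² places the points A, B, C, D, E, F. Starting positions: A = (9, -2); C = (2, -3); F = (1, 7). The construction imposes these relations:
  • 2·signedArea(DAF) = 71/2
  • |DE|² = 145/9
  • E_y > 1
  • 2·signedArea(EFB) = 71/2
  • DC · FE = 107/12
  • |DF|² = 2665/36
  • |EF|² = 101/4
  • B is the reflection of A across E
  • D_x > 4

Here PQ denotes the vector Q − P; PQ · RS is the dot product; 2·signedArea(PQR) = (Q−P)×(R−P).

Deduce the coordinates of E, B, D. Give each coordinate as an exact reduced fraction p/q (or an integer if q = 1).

1. D_x = 25/6  [line -9·x + -8·y + 59/2 = 0 ∩ |DF|² = 2665/36]
2. D_y = -1  [line -9·x + -8·y + 59/2 = 0 ∩ |DF|² = 2665/36]
   → D = (25/6, -1)
3. E_x = 3/2  [line -13/6·x + -2·y + 29/4 = 0 ∩ |DE|² = 145/9]
4. E_y = 2  [line -13/6·x + -2·y + 29/4 = 0 ∩ |DE|² = 145/9]
   → E = (3/2, 2)
5. B_x = -6  [2·signedArea(EFB) = 71/2 ∩ B is the reflection of A across E]
6. B_y = 6  [2·signedArea(EFB) = 71/2 ∩ B is the reflection of A across E]
   → B = (-6, 6)

B = (-6, 6)
D = (25/6, -1)
E = (3/2, 2)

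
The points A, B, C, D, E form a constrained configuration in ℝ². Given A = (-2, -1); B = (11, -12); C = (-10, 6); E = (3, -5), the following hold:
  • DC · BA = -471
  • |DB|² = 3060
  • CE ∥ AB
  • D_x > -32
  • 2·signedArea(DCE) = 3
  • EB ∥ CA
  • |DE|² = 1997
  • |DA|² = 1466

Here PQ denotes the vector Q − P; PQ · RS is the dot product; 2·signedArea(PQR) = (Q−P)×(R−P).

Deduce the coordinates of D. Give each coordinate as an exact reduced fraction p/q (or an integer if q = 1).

1. D_x = -31  [DC · BA = -471 ∩ 2·signedArea(DCE) = 3]
2. D_y = 24  [DC · BA = -471 ∩ 2·signedArea(DCE) = 3]
   → D = (-31, 24)

D = (-31, 24)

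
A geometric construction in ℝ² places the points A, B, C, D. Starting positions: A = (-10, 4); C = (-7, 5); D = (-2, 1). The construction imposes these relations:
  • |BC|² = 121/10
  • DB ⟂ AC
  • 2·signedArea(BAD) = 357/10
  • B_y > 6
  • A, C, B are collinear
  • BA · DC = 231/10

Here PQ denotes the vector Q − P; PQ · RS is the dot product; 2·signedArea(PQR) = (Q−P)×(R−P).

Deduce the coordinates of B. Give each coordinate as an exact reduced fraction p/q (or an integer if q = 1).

1. B_x = -37/10  [A, C, B are collinear ∩ DB ⟂ AC]
2. B_y = 61/10  [A, C, B are collinear ∩ DB ⟂ AC]
   → B = (-37/10, 61/10)

B = (-37/10, 61/10)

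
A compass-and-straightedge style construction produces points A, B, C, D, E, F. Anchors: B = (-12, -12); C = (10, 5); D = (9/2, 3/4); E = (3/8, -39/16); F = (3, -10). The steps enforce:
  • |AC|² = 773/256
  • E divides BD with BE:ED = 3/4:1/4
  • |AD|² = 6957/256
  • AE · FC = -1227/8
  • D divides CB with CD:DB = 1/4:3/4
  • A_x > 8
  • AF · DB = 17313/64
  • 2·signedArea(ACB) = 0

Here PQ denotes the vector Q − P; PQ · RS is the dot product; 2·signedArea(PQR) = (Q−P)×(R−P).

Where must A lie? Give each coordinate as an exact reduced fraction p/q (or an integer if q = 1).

A = (69/8, 63/16)

1. A_x = 69/8  [2·signedArea(ACB) = 0 ∩ AF · DB = 17313/64]
2. A_y = 63/16  [2·signedArea(ACB) = 0 ∩ AF · DB = 17313/64]
   → A = (69/8, 63/16)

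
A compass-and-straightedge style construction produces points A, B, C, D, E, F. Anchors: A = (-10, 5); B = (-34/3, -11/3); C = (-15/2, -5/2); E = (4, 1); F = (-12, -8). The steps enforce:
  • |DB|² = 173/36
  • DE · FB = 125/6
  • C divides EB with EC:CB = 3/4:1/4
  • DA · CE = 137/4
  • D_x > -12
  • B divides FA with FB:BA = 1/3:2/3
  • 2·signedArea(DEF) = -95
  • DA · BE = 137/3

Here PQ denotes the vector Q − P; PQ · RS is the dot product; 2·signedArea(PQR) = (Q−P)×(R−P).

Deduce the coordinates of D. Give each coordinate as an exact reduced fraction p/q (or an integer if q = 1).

1. D_x = -11  [2·signedArea(DEF) = -95 ∩ DA · CE = 137/4]
2. D_y = -3/2  [2·signedArea(DEF) = -95 ∩ DA · CE = 137/4]
   → D = (-11, -3/2)

D = (-11, -3/2)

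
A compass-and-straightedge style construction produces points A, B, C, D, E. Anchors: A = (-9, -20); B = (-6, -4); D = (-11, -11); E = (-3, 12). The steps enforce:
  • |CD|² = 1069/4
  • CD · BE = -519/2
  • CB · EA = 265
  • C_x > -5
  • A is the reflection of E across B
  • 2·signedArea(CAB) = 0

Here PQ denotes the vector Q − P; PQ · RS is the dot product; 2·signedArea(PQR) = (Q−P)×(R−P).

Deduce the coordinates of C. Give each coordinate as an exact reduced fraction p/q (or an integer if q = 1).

1. C_x = -9/2  [2·signedArea(CAB) = 0 ∩ CB · EA = 265]
2. C_y = 4  [2·signedArea(CAB) = 0 ∩ CB · EA = 265]
   → C = (-9/2, 4)

C = (-9/2, 4)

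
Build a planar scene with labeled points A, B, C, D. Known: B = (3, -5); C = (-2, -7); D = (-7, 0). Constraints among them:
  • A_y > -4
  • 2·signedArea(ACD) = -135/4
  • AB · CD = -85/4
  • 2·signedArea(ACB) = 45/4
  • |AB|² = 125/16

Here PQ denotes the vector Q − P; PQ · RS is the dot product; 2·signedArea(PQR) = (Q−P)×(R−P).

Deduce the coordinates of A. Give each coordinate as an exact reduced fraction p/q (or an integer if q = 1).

1. A_x = 1/2  [2·signedArea(ACD) = -135/4 ∩ AB · CD = -85/4]
2. A_y = -15/4  [2·signedArea(ACD) = -135/4 ∩ AB · CD = -85/4]
   → A = (1/2, -15/4)

A = (1/2, -15/4)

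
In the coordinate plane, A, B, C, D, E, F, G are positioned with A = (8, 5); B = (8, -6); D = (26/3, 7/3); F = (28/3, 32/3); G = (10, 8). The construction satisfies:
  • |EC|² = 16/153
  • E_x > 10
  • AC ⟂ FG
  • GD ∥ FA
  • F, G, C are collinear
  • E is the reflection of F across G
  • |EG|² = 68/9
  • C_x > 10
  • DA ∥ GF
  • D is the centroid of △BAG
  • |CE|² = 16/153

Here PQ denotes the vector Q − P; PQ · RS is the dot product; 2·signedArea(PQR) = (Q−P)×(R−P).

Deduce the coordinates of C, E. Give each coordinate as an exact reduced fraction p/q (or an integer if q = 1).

1. C_x = 180/17  [F, G, C are collinear ∩ AC ⟂ FG]
2. C_y = 96/17  [F, G, C are collinear ∩ AC ⟂ FG]
   → C = (180/17, 96/17)
3. E_x = 32/3  [E is the reflection of F across G]
4. E_y = 16/3  [E is the reflection of F across G]
   → E = (32/3, 16/3)

C = (180/17, 96/17)
E = (32/3, 16/3)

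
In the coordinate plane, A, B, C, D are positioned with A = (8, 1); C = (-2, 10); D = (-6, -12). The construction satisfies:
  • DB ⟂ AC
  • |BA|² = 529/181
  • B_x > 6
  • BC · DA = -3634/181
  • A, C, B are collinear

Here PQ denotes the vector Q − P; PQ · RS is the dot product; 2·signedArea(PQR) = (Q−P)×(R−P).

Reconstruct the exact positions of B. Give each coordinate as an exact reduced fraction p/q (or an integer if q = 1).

B = (1218/181, 388/181)

1. B_x = 1218/181  [A, C, B are collinear ∩ DB ⟂ AC]
2. B_y = 388/181  [A, C, B are collinear ∩ DB ⟂ AC]
   → B = (1218/181, 388/181)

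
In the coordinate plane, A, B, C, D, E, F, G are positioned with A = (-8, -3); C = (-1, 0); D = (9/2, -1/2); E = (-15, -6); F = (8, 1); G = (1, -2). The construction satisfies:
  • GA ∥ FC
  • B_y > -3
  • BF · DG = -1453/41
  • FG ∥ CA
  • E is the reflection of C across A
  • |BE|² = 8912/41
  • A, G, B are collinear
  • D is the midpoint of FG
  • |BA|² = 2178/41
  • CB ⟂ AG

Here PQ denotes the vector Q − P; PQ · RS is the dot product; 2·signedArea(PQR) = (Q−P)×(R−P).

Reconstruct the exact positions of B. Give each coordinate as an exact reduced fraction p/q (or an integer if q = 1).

B = (-31/41, -90/41)

1. B_x = -31/41  [A, G, B are collinear ∩ CB ⟂ AG]
2. B_y = -90/41  [A, G, B are collinear ∩ CB ⟂ AG]
   → B = (-31/41, -90/41)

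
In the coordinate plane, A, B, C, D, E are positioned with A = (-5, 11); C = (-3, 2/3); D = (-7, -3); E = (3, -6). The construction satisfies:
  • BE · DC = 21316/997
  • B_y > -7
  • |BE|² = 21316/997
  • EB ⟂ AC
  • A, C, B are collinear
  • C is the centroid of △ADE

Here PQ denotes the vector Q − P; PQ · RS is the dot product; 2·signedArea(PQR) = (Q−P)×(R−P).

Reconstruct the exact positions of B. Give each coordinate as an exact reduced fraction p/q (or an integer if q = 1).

1. B_x = -1535/997  [A, C, B are collinear ∩ EB ⟂ AC]
2. B_y = -6858/997  [A, C, B are collinear ∩ EB ⟂ AC]
   → B = (-1535/997, -6858/997)

B = (-1535/997, -6858/997)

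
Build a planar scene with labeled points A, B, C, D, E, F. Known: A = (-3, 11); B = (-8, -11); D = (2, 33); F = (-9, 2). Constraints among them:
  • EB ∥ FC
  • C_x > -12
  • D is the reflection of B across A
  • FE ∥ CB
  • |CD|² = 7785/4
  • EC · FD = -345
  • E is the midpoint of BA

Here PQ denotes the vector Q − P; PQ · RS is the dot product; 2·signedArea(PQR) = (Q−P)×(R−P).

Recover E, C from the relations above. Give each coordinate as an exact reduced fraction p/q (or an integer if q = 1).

1. E_x = -11/2  [E is the midpoint of BA]
2. E_y = 0  [E is the midpoint of BA]
   → E = (-11/2, 0)
3. C_x = -23/2  [FE ∥ CB ∩ EB ∥ FC]
4. C_y = -9  [FE ∥ CB ∩ EB ∥ FC]
   → C = (-23/2, -9)

C = (-23/2, -9)
E = (-11/2, 0)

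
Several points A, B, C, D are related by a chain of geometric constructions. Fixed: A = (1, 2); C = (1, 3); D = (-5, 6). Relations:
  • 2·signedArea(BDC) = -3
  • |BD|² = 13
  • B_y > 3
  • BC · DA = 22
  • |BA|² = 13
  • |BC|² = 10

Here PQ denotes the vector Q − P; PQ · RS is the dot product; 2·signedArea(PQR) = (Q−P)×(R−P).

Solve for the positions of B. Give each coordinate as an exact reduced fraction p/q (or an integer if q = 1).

1. B_x = -2  [2·signedArea(BDC) = -3 ∩ BC · DA = 22]
2. B_y = 4  [2·signedArea(BDC) = -3 ∩ BC · DA = 22]
   → B = (-2, 4)

B = (-2, 4)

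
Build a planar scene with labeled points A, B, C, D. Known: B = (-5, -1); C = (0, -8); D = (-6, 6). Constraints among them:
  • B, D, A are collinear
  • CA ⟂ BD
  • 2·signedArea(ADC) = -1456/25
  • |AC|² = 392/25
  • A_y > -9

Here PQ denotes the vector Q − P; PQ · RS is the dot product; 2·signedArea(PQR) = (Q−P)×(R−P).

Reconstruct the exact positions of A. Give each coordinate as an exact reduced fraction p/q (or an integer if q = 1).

1. A_x = -98/25  [B, D, A are collinear ∩ CA ⟂ BD]
2. A_y = -214/25  [B, D, A are collinear ∩ CA ⟂ BD]
   → A = (-98/25, -214/25)

A = (-98/25, -214/25)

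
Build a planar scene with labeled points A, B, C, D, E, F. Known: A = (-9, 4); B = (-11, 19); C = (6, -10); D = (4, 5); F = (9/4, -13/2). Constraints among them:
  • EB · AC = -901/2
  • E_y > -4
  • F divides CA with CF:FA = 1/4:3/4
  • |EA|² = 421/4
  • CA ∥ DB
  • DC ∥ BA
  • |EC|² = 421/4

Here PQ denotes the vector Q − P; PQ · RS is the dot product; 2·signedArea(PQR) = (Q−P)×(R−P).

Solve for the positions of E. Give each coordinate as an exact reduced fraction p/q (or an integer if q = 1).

E = (-3/2, -3)

1. E_x = -3/2  [line -15·x + 14·y + 39/2 = 0 ∩ |EA|² = 421/4]
2. E_y = -3  [line -15·x + 14·y + 39/2 = 0 ∩ |EA|² = 421/4]
   → E = (-3/2, -3)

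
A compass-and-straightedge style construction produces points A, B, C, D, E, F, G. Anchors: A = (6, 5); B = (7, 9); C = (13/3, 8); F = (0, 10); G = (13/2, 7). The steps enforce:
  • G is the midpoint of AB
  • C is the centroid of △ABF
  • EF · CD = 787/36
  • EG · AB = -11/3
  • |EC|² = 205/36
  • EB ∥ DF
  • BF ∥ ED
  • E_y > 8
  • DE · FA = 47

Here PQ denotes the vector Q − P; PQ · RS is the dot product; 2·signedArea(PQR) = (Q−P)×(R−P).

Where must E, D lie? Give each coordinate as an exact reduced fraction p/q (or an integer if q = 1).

D = (-29/6, 10)
E = (13/6, 9)

1. E_x = 13/6  [line -1·x + -4·y + 229/6 = 0 ∩ |EC|² = 205/36]
2. E_y = 9  [line -1·x + -4·y + 229/6 = 0 ∩ |EC|² = 205/36]
   → E = (13/6, 9)
3. D_x = -29/6  [EF · CD = 787/36 ∩ EB ∥ DF]
4. D_y = 10  [EF · CD = 787/36 ∩ EB ∥ DF]
   → D = (-29/6, 10)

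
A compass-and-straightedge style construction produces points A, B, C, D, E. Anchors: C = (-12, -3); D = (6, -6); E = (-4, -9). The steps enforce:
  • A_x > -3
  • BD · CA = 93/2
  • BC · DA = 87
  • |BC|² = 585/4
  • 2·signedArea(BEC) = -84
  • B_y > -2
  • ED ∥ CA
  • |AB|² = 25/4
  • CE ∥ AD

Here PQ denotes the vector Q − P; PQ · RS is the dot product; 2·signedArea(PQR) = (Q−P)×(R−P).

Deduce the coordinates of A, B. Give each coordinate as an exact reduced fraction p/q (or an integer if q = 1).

1. A_x = -2  [CE ∥ AD ∩ ED ∥ CA]
2. A_y = 0  [CE ∥ AD ∩ ED ∥ CA]
   → A = (-2, 0)
3. B_x = 0  [2·signedArea(BEC) = -84 ∩ BD · CA = 93/2]
4. B_y = -3/2  [2·signedArea(BEC) = -84 ∩ BD · CA = 93/2]
   → B = (0, -3/2)

A = (-2, 0)
B = (0, -3/2)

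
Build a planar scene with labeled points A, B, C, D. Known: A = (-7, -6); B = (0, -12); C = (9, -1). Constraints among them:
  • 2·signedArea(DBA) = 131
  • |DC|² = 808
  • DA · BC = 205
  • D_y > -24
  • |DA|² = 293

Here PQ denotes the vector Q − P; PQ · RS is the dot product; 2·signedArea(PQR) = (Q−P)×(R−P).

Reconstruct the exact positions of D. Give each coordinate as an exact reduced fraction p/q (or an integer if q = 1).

1. D_x = -9  [DA · BC = 205 ∩ 2·signedArea(DBA) = 131]
2. D_y = -23  [DA · BC = 205 ∩ 2·signedArea(DBA) = 131]
   → D = (-9, -23)

D = (-9, -23)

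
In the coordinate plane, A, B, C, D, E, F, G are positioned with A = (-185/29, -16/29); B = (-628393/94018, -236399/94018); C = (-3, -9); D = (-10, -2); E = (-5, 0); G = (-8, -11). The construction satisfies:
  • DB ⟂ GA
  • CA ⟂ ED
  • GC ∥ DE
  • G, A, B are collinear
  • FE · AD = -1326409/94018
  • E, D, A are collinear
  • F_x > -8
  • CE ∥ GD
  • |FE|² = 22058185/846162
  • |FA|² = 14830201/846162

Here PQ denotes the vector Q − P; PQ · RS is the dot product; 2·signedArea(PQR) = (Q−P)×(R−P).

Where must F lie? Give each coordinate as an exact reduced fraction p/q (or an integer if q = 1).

1. F_x = -1980307/282054  [line 105/29·x + 42/29·y + 3028459/94018 = 0 ∩ |FA|² = 14830201/846162]
2. F_y = -440823/94018  [line 105/29·x + 42/29·y + 3028459/94018 = 0 ∩ |FA|² = 14830201/846162]
   → F = (-1980307/282054, -440823/94018)

F = (-1980307/282054, -440823/94018)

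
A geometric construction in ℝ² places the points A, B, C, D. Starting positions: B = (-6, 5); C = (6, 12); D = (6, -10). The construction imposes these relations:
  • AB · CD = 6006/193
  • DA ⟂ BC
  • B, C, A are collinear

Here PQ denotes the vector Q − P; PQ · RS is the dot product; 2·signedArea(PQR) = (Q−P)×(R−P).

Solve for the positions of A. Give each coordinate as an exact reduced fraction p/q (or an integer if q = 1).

1. A_x = -690/193  [B, C, A are collinear ∩ DA ⟂ BC]
2. A_y = 1238/193  [B, C, A are collinear ∩ DA ⟂ BC]
   → A = (-690/193, 1238/193)

A = (-690/193, 1238/193)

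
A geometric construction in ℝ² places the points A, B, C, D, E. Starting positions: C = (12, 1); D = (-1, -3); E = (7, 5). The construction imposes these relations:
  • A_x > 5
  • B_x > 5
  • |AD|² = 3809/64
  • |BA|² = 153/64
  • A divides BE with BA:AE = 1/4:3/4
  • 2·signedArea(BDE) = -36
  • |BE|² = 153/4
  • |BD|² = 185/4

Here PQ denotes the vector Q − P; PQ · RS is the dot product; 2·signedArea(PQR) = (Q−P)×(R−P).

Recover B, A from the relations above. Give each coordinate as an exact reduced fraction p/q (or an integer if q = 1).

1. B_x = 11/2  [line -8·x + 8·y + 52 = 0 ∩ |BD|² = 185/4]
2. B_y = -1  [line -8·x + 8·y + 52 = 0 ∩ |BD|² = 185/4]
   → B = (11/2, -1)
3. A_x = 47/8  [A divides BE with BA:AE = 1/4:3/4]
4. A_y = 1/2  [A divides BE with BA:AE = 1/4:3/4]
   → A = (47/8, 1/2)

A = (47/8, 1/2)
B = (11/2, -1)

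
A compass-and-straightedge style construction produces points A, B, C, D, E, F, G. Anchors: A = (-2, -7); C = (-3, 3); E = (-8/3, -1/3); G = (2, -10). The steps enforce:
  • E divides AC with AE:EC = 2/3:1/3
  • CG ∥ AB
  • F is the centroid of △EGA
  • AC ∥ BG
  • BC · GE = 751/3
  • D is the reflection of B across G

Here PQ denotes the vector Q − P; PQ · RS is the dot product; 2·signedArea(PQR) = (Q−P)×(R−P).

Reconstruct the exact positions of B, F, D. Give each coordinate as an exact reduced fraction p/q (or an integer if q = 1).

1. B_x = 3  [AC ∥ BG ∩ CG ∥ AB]
2. B_y = -20  [AC ∥ BG ∩ CG ∥ AB]
   → B = (3, -20)
3. F_x = -8/9  [F is the centroid of △EGA]
4. F_y = -52/9  [F is the centroid of △EGA]
   → F = (-8/9, -52/9)
5. D_x = 1  [D is the reflection of B across G]
6. D_y = 0  [D is the reflection of B across G]
   → D = (1, 0)

B = (3, -20)
D = (1, 0)
F = (-8/9, -52/9)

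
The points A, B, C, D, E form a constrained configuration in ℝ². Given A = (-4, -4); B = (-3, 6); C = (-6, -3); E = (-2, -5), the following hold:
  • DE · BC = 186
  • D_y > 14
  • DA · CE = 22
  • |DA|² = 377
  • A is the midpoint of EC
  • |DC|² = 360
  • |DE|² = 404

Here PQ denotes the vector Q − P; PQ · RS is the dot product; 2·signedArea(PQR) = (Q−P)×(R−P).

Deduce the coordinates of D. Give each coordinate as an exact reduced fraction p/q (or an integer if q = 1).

1. D_x = 0  [DA · CE = 22 ∩ DE · BC = 186]
2. D_y = 15  [DA · CE = 22 ∩ DE · BC = 186]
   → D = (0, 15)

D = (0, 15)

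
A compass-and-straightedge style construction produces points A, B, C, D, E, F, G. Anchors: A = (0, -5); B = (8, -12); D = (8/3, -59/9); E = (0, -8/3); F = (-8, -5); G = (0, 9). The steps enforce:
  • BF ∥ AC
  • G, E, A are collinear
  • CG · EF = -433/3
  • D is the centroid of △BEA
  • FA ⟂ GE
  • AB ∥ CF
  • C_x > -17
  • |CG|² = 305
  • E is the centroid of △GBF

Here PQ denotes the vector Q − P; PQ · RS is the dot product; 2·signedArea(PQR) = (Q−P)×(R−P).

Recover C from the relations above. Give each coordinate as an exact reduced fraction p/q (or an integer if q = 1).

1. C_x = -16  [AB ∥ CF ∩ BF ∥ AC]
2. C_y = 2  [AB ∥ CF ∩ BF ∥ AC]
   → C = (-16, 2)

C = (-16, 2)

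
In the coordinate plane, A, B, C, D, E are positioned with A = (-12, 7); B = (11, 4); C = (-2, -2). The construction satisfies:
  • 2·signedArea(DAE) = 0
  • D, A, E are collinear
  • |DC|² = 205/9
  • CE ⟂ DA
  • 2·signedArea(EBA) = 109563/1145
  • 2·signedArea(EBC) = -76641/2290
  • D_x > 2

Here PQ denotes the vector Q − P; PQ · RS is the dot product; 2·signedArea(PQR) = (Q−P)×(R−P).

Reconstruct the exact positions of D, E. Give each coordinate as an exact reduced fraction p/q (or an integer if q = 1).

D = (7/3, 0)
E = (-863/2290, 3031/2290)

1. E_x = -863/2290  [2·signedArea(EBC) = -76641/2290 ∩ 2·signedArea(EBA) = 109563/1145]
2. E_y = 3031/2290  [2·signedArea(EBC) = -76641/2290 ∩ 2·signedArea(EBA) = 109563/1145]
   → E = (-863/2290, 3031/2290)
3. D_x = 7/3  [line 12999/2290·x + 26617/2290·y + -30331/2290 = 0 ∩ |DC|² = 205/9]
4. D_y = 0  [line 12999/2290·x + 26617/2290·y + -30331/2290 = 0 ∩ |DC|² = 205/9]
   → D = (7/3, 0)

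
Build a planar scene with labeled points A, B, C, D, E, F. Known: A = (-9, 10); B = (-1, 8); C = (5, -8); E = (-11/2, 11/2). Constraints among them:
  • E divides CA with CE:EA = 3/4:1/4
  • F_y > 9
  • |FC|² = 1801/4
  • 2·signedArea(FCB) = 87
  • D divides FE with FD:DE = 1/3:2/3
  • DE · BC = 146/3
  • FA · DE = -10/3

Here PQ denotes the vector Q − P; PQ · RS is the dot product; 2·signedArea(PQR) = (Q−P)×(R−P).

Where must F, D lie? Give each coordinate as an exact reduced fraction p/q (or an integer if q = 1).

D = (-13/2, 49/6)
F = (-7, 19/2)

1. F_x = -7  [line -16·x + -6·y + -55 = 0 ∩ |FC|² = 1801/4]
2. F_y = 19/2  [line -16·x + -6·y + -55 = 0 ∩ |FC|² = 1801/4]
   → F = (-7, 19/2)
3. D_x = -13/2  [FA · DE = -10/3 ∩ D divides FE with FD:DE = 1/3:2/3]
4. D_y = 49/6  [FA · DE = -10/3 ∩ D divides FE with FD:DE = 1/3:2/3]
   → D = (-13/2, 49/6)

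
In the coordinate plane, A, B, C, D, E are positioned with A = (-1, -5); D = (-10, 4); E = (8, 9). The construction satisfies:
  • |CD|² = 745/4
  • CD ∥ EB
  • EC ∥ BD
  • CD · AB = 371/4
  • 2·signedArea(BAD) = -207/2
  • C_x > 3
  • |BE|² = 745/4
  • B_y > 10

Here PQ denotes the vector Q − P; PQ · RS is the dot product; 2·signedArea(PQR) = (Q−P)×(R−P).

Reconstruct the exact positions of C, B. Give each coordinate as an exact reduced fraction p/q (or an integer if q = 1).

1. B_x = -11/2  [line -9·x + -9·y + 99/2 = 0 ∩ |BE|² = 745/4]
2. B_y = 11  [line -9·x + -9·y + 99/2 = 0 ∩ |BE|² = 745/4]
   → B = (-11/2, 11)
3. C_x = 7/2  [CD · AB = 371/4 ∩ EC ∥ BD]
4. C_y = 2  [CD · AB = 371/4 ∩ EC ∥ BD]
   → C = (7/2, 2)

B = (-11/2, 11)
C = (7/2, 2)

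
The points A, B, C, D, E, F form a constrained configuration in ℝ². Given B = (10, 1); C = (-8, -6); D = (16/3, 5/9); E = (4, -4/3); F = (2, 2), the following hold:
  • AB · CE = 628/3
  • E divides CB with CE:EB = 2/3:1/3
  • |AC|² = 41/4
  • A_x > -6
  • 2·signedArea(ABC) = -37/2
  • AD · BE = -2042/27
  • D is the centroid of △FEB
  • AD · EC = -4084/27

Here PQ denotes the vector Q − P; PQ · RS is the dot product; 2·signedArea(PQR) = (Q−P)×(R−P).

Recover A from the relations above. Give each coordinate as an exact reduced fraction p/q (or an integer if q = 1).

1. A_x = -11/2  [AD · BE = -2042/27 ∩ 2·signedArea(ABC) = -37/2]
2. A_y = -4  [AD · BE = -2042/27 ∩ 2·signedArea(ABC) = -37/2]
   → A = (-11/2, -4)

A = (-11/2, -4)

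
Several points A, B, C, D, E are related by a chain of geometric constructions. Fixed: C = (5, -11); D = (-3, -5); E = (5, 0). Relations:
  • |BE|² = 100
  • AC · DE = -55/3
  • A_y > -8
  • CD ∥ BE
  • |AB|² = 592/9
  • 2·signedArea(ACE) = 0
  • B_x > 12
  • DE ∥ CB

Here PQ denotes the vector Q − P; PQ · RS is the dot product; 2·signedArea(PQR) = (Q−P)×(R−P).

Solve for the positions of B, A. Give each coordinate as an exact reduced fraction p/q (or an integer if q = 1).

A = (5, -22/3)
B = (13, -6)

1. B_x = 13  [CD ∥ BE ∩ DE ∥ CB]
2. B_y = -6  [CD ∥ BE ∩ DE ∥ CB]
   → B = (13, -6)
3. A_x = 5  [2·signedArea(ACE) = 0 ∩ AC · DE = -55/3]
4. A_y = -22/3  [2·signedArea(ACE) = 0 ∩ AC · DE = -55/3]
   → A = (5, -22/3)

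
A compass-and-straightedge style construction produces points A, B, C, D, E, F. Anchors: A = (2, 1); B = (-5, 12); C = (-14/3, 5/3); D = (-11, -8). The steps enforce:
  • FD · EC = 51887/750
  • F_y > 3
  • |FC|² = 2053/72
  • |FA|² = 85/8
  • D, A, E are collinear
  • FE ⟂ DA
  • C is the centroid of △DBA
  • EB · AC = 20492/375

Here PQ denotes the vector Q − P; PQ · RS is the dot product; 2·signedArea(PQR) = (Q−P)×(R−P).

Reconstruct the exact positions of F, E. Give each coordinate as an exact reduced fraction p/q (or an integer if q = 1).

E = (263/125, 134/125)
F = (1/4, 15/4)

1. E_x = 263/125  [D, A, E are collinear ∩ EB · AC = 20492/375]
2. E_y = 134/125  [D, A, E are collinear ∩ EB · AC = 20492/375]
   → E = (263/125, 134/125)
3. F_x = 1/4  [FD · EC = 51887/750 ∩ FE ⟂ DA]
4. F_y = 15/4  [FD · EC = 51887/750 ∩ FE ⟂ DA]
   → F = (1/4, 15/4)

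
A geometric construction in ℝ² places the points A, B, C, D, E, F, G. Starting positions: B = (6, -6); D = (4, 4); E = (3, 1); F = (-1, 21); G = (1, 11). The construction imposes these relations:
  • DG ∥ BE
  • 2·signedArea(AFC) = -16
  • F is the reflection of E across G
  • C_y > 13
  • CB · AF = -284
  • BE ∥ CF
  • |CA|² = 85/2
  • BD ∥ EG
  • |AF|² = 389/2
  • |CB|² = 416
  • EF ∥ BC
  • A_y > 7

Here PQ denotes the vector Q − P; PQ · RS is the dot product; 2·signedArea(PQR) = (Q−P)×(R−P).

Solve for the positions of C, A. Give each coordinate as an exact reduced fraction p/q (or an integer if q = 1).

1. C_x = 2  [BE ∥ CF ∩ EF ∥ BC]
2. C_y = 14  [BE ∥ CF ∩ EF ∥ BC]
   → C = (2, 14)
3. A_x = 5/2  [2·signedArea(AFC) = -16 ∩ CB · AF = -284]
4. A_y = 15/2  [2·signedArea(AFC) = -16 ∩ CB · AF = -284]
   → A = (5/2, 15/2)

A = (5/2, 15/2)
C = (2, 14)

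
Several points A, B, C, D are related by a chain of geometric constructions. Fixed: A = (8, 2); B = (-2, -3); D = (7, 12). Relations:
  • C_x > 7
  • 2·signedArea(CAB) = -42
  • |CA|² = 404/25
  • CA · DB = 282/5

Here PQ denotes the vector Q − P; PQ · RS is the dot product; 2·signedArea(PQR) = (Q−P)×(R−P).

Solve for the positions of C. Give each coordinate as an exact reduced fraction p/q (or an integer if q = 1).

1. C_x = 38/5  [CA · DB = 282/5 ∩ 2·signedArea(CAB) = -42]
2. C_y = 6  [CA · DB = 282/5 ∩ 2·signedArea(CAB) = -42]
   → C = (38/5, 6)

C = (38/5, 6)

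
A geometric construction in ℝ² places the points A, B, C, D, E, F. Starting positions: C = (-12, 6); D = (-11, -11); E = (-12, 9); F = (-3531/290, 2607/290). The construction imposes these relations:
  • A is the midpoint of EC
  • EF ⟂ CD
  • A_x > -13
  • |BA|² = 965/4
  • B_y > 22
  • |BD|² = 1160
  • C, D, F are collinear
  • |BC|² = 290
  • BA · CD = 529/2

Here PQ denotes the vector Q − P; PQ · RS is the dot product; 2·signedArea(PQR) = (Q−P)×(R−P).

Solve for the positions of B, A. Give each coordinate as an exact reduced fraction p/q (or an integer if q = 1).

1. A_x = -12  [A is the midpoint of EC]
2. A_y = 15/2  [A is the midpoint of EC]
   → A = (-12, 15/2)
3. B_x = -13  [line -1·x + 17·y + -404 = 0 ∩ |BD|² = 1160]
4. B_y = 23  [line -1·x + 17·y + -404 = 0 ∩ |BD|² = 1160]
   → B = (-13, 23)

A = (-12, 15/2)
B = (-13, 23)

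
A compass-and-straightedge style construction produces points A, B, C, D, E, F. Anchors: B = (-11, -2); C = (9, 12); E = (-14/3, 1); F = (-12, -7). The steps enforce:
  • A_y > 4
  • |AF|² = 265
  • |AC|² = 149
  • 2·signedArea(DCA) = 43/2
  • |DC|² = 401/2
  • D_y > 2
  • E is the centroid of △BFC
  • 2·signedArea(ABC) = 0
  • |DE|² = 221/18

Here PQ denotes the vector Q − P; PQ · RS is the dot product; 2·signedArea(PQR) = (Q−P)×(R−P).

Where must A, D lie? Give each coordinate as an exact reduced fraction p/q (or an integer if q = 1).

1. A_x = -1  [line -14·x + 20·y + -114 = 0 ∩ |AF|² = 265]
2. A_y = 5  [line -14·x + 20·y + -114 = 0 ∩ |AF|² = 265]
   → A = (-1, 5)
3. D_x = -3/2  [line 7·x + -10·y + 71/2 = 0 ∩ |DE|² = 221/18]
4. D_y = 5/2  [line 7·x + -10·y + 71/2 = 0 ∩ |DE|² = 221/18]
   → D = (-3/2, 5/2)

A = (-1, 5)
D = (-3/2, 5/2)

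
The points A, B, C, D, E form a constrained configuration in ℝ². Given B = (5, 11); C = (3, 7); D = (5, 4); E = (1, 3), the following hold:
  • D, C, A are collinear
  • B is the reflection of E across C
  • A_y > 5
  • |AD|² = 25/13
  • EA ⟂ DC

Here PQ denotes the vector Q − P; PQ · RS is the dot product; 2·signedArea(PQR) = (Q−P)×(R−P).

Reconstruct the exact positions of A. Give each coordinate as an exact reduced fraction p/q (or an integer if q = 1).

1. A_x = 55/13  [D, C, A are collinear ∩ EA ⟂ DC]
2. A_y = 67/13  [D, C, A are collinear ∩ EA ⟂ DC]
   → A = (55/13, 67/13)

A = (55/13, 67/13)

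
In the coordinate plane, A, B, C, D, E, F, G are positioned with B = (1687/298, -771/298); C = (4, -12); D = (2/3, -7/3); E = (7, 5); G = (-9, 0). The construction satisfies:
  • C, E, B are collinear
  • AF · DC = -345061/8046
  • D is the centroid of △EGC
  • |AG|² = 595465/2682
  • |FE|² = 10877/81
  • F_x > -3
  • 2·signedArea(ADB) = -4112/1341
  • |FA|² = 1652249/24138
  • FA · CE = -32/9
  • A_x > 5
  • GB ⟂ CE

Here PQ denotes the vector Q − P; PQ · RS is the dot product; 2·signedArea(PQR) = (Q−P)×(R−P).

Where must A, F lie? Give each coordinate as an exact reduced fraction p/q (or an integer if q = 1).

1. A_x = 1655/298  [line 227/894·x + 4465/894·y + 39025/2682 = 0 ∩ |AG|² = 595465/2682]
2. A_y = -2857/894  [line 227/894·x + 4465/894·y + 39025/2682 = 0 ∩ |AG|² = 595465/2682]
   → A = (1655/298, -2857/894)
3. F_x = -23/9  [FA · CE = -32/9 ∩ AF · DC = -345061/8046]
4. F_y = -14/9  [FA · CE = -32/9 ∩ AF · DC = -345061/8046]
   → F = (-23/9, -14/9)

A = (1655/298, -2857/894)
F = (-23/9, -14/9)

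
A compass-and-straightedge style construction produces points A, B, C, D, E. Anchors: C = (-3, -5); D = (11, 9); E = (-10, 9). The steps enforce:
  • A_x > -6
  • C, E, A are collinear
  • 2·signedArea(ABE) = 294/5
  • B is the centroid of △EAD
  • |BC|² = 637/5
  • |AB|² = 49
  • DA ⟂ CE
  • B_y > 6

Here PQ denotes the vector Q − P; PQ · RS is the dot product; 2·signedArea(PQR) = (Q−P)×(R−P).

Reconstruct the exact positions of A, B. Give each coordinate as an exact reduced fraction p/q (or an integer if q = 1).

1. A_x = -29/5  [C, E, A are collinear ∩ DA ⟂ CE]
2. A_y = 3/5  [C, E, A are collinear ∩ DA ⟂ CE]
   → A = (-29/5, 3/5)
3. B_x = -8/5  [B is the centroid of △EAD]
4. B_y = 31/5  [B is the centroid of △EAD]
   → B = (-8/5, 31/5)

A = (-29/5, 3/5)
B = (-8/5, 31/5)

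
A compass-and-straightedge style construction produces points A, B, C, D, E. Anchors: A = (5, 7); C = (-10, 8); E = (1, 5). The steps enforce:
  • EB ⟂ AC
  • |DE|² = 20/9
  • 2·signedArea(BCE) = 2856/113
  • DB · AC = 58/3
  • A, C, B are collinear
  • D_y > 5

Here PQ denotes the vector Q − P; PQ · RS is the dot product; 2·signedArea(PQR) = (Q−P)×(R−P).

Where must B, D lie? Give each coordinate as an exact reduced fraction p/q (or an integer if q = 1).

B = (130/113, 820/113)
D = (7/3, 17/3)

1. B_x = 130/113  [A, C, B are collinear ∩ EB ⟂ AC]
2. B_y = 820/113  [A, C, B are collinear ∩ EB ⟂ AC]
   → B = (130/113, 820/113)
3. D_x = 7/3  [line 15·x + -1·y + -88/3 = 0 ∩ |DE|² = 20/9]
4. D_y = 17/3  [line 15·x + -1·y + -88/3 = 0 ∩ |DE|² = 20/9]
   → D = (7/3, 17/3)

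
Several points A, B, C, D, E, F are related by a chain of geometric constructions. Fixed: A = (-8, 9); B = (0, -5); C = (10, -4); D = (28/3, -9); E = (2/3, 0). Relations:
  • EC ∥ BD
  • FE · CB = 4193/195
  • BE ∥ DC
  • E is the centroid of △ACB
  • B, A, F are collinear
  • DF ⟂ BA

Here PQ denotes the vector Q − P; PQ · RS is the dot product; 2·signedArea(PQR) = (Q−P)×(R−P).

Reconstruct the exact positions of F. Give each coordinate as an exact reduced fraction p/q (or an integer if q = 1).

1. F_x = 784/195  [B, A, F are collinear ∩ DF ⟂ BA]
2. F_y = -2347/195  [B, A, F are collinear ∩ DF ⟂ BA]
   → F = (784/195, -2347/195)

F = (784/195, -2347/195)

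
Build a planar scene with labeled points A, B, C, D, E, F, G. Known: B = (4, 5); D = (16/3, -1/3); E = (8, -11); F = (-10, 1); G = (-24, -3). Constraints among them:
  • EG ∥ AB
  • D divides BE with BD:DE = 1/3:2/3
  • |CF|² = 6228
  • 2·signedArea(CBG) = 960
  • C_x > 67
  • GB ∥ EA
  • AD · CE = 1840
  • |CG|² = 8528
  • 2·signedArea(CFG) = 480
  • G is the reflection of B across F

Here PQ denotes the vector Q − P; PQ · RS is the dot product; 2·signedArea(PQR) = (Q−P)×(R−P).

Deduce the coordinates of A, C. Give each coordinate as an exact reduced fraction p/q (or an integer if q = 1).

A = (36, -3)
C = (68, -11)

1. A_x = 36  [EG ∥ AB ∩ GB ∥ EA]
2. A_y = -3  [EG ∥ AB ∩ GB ∥ EA]
   → A = (36, -3)
3. C_x = 68  [2·signedArea(CBG) = 960 ∩ AD · CE = 1840]
4. C_y = -11  [2·signedArea(CBG) = 960 ∩ AD · CE = 1840]
   → C = (68, -11)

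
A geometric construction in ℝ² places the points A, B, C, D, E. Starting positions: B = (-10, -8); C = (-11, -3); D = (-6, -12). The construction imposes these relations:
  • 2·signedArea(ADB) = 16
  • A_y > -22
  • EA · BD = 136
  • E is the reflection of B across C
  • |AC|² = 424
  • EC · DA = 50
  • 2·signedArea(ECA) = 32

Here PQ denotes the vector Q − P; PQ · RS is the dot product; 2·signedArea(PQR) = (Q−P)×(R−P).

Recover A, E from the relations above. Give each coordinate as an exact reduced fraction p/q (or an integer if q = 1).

A = (-1, -21)
E = (-12, 2)

1. E_x = -12  [E is the reflection of B across C]
2. E_y = 2  [E is the reflection of B across C]
   → E = (-12, 2)
3. A_x = -1  [2·signedArea(ADB) = 16 ∩ EA · BD = 136]
4. A_y = -21  [2·signedArea(ADB) = 16 ∩ EA · BD = 136]
   → A = (-1, -21)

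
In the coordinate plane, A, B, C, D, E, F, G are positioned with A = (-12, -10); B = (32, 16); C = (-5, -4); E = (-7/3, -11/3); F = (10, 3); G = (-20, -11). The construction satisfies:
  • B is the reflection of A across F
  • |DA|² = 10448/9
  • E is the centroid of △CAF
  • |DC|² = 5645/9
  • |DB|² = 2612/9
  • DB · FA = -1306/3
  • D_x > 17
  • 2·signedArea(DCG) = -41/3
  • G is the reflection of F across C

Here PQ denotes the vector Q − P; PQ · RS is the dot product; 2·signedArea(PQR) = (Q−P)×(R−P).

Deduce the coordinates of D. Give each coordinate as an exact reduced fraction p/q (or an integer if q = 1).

D = (52/3, 22/3)

1. D_x = 52/3  [2·signedArea(DCG) = -41/3 ∩ DB · FA = -1306/3]
2. D_y = 22/3  [2·signedArea(DCG) = -41/3 ∩ DB · FA = -1306/3]
   → D = (52/3, 22/3)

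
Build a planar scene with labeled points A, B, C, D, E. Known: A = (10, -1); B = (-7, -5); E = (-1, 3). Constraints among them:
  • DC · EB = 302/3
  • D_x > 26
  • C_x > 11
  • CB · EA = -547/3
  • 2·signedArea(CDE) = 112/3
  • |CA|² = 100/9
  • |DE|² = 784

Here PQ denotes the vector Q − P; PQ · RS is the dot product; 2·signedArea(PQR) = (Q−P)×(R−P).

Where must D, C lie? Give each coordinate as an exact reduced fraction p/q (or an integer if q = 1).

C = (12, 5/3)
D = (27, 3)

1. C_x = 12  [line -11·x + 4·y + 376/3 = 0 ∩ |CA|² = 100/9]
2. C_y = 5/3  [line -11·x + 4·y + 376/3 = 0 ∩ |CA|² = 100/9]
   → C = (12, 5/3)
3. D_x = 27  [DC · EB = 302/3 ∩ 2·signedArea(CDE) = 112/3]
4. D_y = 3  [DC · EB = 302/3 ∩ 2·signedArea(CDE) = 112/3]
   → D = (27, 3)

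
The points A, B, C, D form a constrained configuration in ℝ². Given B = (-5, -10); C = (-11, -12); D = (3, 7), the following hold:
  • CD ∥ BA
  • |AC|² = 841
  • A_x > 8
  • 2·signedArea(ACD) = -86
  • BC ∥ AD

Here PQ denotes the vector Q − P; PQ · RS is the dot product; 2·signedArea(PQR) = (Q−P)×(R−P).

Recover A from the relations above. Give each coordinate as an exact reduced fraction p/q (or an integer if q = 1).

A = (9, 9)

1. A_x = 9  [BC ∥ AD ∩ CD ∥ BA]
2. A_y = 9  [BC ∥ AD ∩ CD ∥ BA]
   → A = (9, 9)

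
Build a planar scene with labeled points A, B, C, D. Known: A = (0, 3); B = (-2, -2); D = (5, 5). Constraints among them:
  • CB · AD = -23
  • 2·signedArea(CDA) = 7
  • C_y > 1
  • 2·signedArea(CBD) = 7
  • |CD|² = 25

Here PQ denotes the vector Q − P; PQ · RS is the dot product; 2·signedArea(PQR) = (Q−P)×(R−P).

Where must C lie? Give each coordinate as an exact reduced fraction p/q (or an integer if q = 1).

C = (1, 2)

1. C_x = 1  [2·signedArea(CDA) = 7 ∩ CB · AD = -23]
2. C_y = 2  [2·signedArea(CDA) = 7 ∩ CB · AD = -23]
   → C = (1, 2)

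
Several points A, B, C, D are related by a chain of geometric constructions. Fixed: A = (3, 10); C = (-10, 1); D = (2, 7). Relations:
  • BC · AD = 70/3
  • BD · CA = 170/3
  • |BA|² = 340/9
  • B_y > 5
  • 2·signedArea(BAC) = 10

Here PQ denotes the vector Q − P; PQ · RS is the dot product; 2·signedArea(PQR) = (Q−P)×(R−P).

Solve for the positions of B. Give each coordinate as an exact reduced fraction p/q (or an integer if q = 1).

1. B_x = -5/3  [2·signedArea(BAC) = 10 ∩ BC · AD = 70/3]
2. B_y = 6  [2·signedArea(BAC) = 10 ∩ BC · AD = 70/3]
   → B = (-5/3, 6)

B = (-5/3, 6)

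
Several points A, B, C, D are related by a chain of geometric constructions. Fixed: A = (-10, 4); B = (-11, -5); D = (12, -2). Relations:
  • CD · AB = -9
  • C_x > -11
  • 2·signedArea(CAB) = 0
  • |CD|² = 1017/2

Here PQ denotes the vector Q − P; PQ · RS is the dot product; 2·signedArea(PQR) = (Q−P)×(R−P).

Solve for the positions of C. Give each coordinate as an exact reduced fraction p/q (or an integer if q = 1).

1. C_x = -21/2  [2·signedArea(CAB) = 0 ∩ CD · AB = -9]
2. C_y = -1/2  [2·signedArea(CAB) = 0 ∩ CD · AB = -9]
   → C = (-21/2, -1/2)

C = (-21/2, -1/2)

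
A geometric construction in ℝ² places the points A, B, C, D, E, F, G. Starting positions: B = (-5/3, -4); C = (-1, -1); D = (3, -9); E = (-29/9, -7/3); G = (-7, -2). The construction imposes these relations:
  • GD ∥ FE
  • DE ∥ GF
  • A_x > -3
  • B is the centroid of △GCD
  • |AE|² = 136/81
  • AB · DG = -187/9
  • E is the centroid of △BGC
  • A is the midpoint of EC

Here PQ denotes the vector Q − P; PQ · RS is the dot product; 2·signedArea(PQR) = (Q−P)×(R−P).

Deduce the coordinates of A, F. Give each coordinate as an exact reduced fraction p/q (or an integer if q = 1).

A = (-19/9, -5/3)
F = (-119/9, 14/3)

1. A_x = -19/9  [A is the midpoint of EC]
2. A_y = -5/3  [A is the midpoint of EC]
   → A = (-19/9, -5/3)
3. F_x = -119/9  [GD ∥ FE ∩ DE ∥ GF]
4. F_y = 14/3  [GD ∥ FE ∩ DE ∥ GF]
   → F = (-119/9, 14/3)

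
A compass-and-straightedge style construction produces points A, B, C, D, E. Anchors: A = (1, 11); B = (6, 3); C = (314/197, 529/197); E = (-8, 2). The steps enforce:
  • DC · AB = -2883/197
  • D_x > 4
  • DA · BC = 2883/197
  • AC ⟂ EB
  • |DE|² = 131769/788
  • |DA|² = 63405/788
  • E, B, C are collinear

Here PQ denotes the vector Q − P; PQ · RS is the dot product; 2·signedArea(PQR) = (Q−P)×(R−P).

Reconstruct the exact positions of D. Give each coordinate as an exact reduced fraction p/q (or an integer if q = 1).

D = (965/197, 1151/394)

1. D_x = 965/197  [DC · AB = -2883/197 ∩ DA · BC = 2883/197]
2. D_y = 1151/394  [DC · AB = -2883/197 ∩ DA · BC = 2883/197]
   → D = (965/197, 1151/394)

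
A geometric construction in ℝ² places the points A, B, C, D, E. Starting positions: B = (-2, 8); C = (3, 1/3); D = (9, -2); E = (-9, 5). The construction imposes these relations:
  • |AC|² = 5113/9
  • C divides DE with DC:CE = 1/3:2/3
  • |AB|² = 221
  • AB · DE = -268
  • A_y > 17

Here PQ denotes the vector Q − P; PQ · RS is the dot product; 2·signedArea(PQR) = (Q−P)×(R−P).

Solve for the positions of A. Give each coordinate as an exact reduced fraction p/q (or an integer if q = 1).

1. A_x = -13  [line 18·x + -7·y + 360 = 0 ∩ |AB|² = 221]
2. A_y = 18  [line 18·x + -7·y + 360 = 0 ∩ |AB|² = 221]
   → A = (-13, 18)

A = (-13, 18)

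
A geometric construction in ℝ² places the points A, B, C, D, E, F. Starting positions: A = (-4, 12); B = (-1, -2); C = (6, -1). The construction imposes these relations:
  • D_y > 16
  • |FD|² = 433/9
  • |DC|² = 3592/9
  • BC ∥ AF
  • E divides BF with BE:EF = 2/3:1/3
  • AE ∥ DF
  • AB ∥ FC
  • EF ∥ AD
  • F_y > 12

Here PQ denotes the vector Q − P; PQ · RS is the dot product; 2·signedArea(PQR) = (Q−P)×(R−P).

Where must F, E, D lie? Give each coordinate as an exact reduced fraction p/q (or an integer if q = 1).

1. F_x = 3  [AB ∥ FC ∩ BC ∥ AF]
2. F_y = 13  [AB ∥ FC ∩ BC ∥ AF]
   → F = (3, 13)
3. E_x = 5/3  [E divides BF with BE:EF = 2/3:1/3]
4. E_y = 8  [E divides BF with BE:EF = 2/3:1/3]
   → E = (5/3, 8)
5. D_x = -8/3  [AE ∥ DF ∩ EF ∥ AD]
6. D_y = 17  [AE ∥ DF ∩ EF ∥ AD]
   → D = (-8/3, 17)

D = (-8/3, 17)
E = (5/3, 8)
F = (3, 13)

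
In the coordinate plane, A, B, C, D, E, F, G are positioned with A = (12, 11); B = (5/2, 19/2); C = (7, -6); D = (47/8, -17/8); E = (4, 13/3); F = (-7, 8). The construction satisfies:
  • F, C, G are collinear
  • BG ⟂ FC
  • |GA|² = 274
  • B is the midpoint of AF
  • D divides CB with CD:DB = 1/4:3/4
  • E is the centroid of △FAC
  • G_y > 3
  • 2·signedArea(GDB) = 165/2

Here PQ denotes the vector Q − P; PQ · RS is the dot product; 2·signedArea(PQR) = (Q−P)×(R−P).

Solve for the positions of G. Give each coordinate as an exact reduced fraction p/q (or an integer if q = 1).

G = (-3, 4)

1. G_x = -3  [F, C, G are collinear ∩ BG ⟂ FC]
2. G_y = 4  [F, C, G are collinear ∩ BG ⟂ FC]
   → G = (-3, 4)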